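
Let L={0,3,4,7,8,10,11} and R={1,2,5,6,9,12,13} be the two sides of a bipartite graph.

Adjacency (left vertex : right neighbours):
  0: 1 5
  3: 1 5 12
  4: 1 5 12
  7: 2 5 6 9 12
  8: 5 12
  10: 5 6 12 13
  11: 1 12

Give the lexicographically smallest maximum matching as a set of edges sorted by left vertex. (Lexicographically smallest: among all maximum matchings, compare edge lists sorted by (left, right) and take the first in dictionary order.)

|M| = 5 (so the lex-smallest maximum matching has 5 edges)
process left vertices in ascending order; for each, take the smallest-labelled available neighbour that still permits 5 edges overall, or leave it unmatched if none does
lex-smallest matching: {0-1, 3-5, 4-12, 7-2, 10-6}

Lex-smallest maximum matching: {(0,1), (3,5), (4,12), (7,2), (10,6)}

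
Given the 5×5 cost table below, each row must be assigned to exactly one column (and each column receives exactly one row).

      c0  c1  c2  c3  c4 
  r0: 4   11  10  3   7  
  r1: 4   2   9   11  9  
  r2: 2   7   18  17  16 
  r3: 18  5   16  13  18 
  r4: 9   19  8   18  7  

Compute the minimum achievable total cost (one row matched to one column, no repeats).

optimal assignment: row0→col3 (cost 3), row1→col2 (cost 9), row2→col0 (cost 2), row3→col1 (cost 5), row4→col4 (cost 7)
total = 3 + 9 + 2 + 5 + 7 = 26

Minimum assignment cost: 26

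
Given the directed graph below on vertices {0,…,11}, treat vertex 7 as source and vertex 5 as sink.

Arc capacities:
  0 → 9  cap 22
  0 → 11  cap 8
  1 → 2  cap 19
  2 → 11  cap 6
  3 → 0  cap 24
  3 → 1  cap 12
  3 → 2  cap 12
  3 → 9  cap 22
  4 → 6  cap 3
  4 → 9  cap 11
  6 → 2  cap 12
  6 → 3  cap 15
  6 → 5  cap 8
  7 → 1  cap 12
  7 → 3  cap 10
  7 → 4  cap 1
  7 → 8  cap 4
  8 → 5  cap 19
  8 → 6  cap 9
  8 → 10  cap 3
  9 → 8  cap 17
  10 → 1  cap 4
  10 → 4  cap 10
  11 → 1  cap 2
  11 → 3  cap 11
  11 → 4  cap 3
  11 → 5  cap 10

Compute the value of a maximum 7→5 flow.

augment #1: 7→8→5 bottleneck 4, total now 4
augment #2: 7→4→6→5 bottleneck 1, total now 5
augment #3: 7→1→2→11→5 bottleneck 6, total now 11
augment #4: 7→3→0→11→5 bottleneck 4, total now 15
augment #5: 7→3→9→8→5 bottleneck 6, total now 21

Maximum flow value: 21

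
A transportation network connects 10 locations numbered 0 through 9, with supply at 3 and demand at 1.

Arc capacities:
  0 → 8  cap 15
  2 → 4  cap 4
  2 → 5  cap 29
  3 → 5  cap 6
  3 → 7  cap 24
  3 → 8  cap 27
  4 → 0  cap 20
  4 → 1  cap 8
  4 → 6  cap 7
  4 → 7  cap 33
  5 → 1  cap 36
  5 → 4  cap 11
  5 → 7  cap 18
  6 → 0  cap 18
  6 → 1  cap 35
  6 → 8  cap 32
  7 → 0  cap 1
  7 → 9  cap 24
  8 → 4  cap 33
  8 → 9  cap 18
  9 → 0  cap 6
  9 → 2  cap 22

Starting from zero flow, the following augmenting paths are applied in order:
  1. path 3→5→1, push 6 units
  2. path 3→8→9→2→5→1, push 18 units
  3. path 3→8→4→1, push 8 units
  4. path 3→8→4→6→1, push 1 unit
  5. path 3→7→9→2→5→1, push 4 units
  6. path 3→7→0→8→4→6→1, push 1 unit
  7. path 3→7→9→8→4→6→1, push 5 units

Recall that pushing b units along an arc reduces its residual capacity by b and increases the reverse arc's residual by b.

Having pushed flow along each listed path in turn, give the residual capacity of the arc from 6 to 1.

after path 1 (3→5→1, push 6): res(6,1)=35
after path 2 (3→8→9→2→5→1, push 18): res(6,1)=35
after path 3 (3→8→4→1, push 8): res(6,1)=35
after path 4 (3→8→4→6→1, push 1): res(6,1)=34
after path 5 (3→7→9→2→5→1, push 4): res(6,1)=34
after path 6 (3→7→0→8→4→6→1, push 1): res(6,1)=33
after path 7 (3→7→9→8→4→6→1, push 5): res(6,1)=28

Residual capacity of (6,1): 28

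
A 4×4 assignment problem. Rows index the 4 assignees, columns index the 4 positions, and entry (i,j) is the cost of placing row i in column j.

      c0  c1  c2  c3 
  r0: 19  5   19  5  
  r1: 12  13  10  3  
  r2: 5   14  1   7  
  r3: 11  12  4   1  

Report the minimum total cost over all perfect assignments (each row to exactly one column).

optimal assignment: row0→col1 (cost 5), row1→col3 (cost 3), row2→col0 (cost 5), row3→col2 (cost 4)
total = 5 + 3 + 5 + 4 = 17

Minimum assignment cost: 17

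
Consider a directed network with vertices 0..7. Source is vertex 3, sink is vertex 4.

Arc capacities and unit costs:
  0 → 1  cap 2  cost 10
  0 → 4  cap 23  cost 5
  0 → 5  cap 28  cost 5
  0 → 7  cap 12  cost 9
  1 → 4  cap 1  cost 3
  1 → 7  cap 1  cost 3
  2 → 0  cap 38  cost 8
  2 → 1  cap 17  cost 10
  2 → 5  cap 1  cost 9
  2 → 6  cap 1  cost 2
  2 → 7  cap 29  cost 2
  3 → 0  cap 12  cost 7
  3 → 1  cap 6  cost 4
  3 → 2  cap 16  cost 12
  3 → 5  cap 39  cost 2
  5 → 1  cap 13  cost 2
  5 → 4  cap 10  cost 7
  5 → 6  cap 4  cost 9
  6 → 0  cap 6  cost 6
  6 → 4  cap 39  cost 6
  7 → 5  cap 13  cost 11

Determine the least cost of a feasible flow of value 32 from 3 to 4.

Minimum cost for 32 units: 429

shortest-cost path #1: 3→1→4 push 1 @ unit cost 7 (adds 7)
shortest-cost path #2: 3→5→4 push 10 @ unit cost 9 (adds 90)
shortest-cost path #3: 3→0→4 push 12 @ unit cost 12 (adds 144)
shortest-cost path #4: 3→5→6→4 push 4 @ unit cost 17 (adds 68)
shortest-cost path #5: 3→2→6→4 push 1 @ unit cost 20 (adds 20)
shortest-cost path #6: 3→2→0→4 push 4 @ unit cost 25 (adds 100)
total cost = 429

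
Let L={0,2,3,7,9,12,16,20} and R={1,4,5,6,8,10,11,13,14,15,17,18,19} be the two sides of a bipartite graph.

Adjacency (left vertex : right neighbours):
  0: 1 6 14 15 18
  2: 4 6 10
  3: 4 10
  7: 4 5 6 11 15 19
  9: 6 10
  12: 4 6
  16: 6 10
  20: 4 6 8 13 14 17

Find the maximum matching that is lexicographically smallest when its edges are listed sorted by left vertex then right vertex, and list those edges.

|M| = 6 (so the lex-smallest maximum matching has 6 edges)
process left vertices in ascending order; for each, take the smallest-labelled available neighbour that still permits 6 edges overall, or leave it unmatched if none does
lex-smallest matching: {0-1, 2-4, 3-10, 7-5, 9-6, 20-8}

Lex-smallest maximum matching: {(0,1), (2,4), (3,10), (7,5), (9,6), (20,8)}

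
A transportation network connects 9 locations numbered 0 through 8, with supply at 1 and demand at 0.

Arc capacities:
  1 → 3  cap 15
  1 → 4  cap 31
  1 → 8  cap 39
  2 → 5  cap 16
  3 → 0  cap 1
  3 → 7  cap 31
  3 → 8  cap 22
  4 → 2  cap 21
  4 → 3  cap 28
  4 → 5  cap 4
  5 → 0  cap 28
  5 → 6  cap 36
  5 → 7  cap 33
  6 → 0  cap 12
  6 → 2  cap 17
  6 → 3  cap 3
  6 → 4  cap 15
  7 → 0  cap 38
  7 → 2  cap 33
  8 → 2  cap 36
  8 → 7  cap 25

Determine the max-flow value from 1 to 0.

Maximum flow value: 59

augment #1: 1→3→0 bottleneck 1, total now 1
augment #2: 1→3→7→0 bottleneck 14, total now 15
augment #3: 1→4→5→0 bottleneck 4, total now 19
augment #4: 1→8→7→0 bottleneck 24, total now 43
augment #5: 1→4→2→5→0 bottleneck 16, total now 59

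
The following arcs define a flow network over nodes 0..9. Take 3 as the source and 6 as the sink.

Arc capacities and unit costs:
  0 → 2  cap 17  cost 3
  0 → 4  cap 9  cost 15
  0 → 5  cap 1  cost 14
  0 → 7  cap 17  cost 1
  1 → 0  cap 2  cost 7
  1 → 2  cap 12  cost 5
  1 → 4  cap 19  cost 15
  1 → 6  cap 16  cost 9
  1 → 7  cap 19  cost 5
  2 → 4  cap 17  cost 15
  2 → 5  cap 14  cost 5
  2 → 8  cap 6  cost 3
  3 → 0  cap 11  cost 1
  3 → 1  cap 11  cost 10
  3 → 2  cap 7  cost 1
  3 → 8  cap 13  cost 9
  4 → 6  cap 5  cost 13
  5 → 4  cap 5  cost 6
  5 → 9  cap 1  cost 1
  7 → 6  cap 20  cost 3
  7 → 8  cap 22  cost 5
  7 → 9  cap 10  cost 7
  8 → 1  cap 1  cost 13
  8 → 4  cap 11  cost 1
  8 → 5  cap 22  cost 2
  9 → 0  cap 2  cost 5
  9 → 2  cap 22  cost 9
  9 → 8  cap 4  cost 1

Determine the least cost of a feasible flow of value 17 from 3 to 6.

Minimum cost for 17 units: 161

shortest-cost path #1: 3→0→7→6 push 11 @ unit cost 5 (adds 55)
shortest-cost path #2: 3→2→5→9→0→7→6 push 1 @ unit cost 16 (adds 16)
shortest-cost path #3: 3→1→7→6 push 5 @ unit cost 18 (adds 90)
total cost = 161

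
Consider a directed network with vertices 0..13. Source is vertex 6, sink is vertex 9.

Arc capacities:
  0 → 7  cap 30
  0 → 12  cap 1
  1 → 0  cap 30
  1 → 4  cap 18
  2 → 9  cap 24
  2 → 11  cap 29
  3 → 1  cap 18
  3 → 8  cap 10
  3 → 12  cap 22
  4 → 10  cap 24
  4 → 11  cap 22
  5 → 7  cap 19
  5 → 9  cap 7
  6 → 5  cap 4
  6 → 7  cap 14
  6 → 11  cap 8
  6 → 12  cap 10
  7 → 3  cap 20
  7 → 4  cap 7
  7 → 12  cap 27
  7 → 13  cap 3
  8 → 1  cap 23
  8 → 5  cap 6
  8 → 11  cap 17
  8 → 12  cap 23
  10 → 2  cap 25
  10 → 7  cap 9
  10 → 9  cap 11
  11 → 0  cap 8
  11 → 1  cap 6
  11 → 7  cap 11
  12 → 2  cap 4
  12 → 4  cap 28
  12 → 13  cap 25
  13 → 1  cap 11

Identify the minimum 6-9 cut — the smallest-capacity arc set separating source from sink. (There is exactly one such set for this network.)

augment #1: 6→5→9 push 4
augment #2: 6→12→2→9 push 4
augment #3: 6→7→4→10→9 push 7
augment #4: 6→12→4→10→9 push 4
augment #5: 6→7→3→8→5→9 push 3
augment #6: 6→12→4→10→2→9 push 2
augment #7: 6→7→12→4→10→2→9 push 4
augment #8: 6→11→1→4→10→2→9 push 6
augment #9: 6→11→0→12→4→10→2→9 push 1
max flow = 35; residual-reachable set from 6 gives S-side
cut edges (S→T): {(4,10), (5,9), (12,2)} total cap 35

Min-cut arcs: {(4,10), (5,9), (12,2)} (total capacity 35)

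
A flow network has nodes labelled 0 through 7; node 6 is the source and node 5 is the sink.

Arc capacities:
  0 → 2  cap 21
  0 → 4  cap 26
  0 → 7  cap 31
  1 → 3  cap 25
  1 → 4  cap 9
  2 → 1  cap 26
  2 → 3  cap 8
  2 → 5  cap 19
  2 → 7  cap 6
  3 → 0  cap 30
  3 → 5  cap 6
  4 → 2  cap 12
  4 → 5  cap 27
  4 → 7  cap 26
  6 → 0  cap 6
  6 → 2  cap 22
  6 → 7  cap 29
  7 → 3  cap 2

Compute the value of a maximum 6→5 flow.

augment #1: 6→2→5 bottleneck 19, total now 19
augment #2: 6→0→4→5 bottleneck 6, total now 25
augment #3: 6→2→3→5 bottleneck 3, total now 28
augment #4: 6→7→3→5 bottleneck 2, total now 30

Maximum flow value: 30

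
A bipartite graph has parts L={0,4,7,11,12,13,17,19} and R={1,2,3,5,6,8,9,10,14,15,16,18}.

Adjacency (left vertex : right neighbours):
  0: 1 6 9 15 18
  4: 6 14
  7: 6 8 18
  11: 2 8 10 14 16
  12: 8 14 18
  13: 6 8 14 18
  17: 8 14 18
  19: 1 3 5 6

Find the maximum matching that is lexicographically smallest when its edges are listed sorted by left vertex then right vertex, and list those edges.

|M| = 7 (so the lex-smallest maximum matching has 7 edges)
process left vertices in ascending order; for each, take the smallest-labelled available neighbour that still permits 7 edges overall, or leave it unmatched if none does
lex-smallest matching: {0-1, 4-6, 7-8, 11-2, 12-14, 13-18, 19-3}

Lex-smallest maximum matching: {(0,1), (4,6), (7,8), (11,2), (12,14), (13,18), (19,3)}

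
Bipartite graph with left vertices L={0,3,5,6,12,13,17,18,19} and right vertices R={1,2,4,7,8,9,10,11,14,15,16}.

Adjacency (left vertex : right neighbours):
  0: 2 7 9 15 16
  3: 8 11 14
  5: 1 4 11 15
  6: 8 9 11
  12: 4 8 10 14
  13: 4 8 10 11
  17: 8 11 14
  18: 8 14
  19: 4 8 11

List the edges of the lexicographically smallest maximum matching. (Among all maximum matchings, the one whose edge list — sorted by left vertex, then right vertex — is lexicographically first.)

Lex-smallest maximum matching: {(0,2), (3,8), (5,1), (6,9), (12,4), (13,10), (17,11), (18,14)}

|M| = 8 (so the lex-smallest maximum matching has 8 edges)
process left vertices in ascending order; for each, take the smallest-labelled available neighbour that still permits 8 edges overall, or leave it unmatched if none does
lex-smallest matching: {0-2, 3-8, 5-1, 6-9, 12-4, 13-10, 17-11, 18-14}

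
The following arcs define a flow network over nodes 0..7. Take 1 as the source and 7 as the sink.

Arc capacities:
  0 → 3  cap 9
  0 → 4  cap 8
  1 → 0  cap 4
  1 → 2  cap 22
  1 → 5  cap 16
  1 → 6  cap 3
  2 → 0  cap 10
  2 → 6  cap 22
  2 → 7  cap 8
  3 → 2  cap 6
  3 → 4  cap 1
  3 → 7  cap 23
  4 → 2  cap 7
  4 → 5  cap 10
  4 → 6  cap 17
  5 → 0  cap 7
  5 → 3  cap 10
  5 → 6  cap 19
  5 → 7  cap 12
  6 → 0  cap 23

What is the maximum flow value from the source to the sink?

Maximum flow value: 39

augment #1: 1→2→7 bottleneck 8, total now 8
augment #2: 1→5→7 bottleneck 12, total now 20
augment #3: 1→0→3→7 bottleneck 4, total now 24
augment #4: 1→5→3→7 bottleneck 4, total now 28
augment #5: 1→2→0→3→7 bottleneck 5, total now 33
augment #6: 1→2→0→4→5→3→7 bottleneck 5, total now 38
augment #7: 1→6→0→4→5→3→7 bottleneck 1, total now 39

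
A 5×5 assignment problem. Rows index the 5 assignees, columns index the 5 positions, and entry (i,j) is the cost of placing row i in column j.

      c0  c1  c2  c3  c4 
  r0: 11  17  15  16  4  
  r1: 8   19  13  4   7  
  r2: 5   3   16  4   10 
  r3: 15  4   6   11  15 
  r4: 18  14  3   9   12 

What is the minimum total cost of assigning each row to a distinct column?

Minimum assignment cost: 20

optimal assignment: row0→col4 (cost 4), row1→col3 (cost 4), row2→col0 (cost 5), row3→col1 (cost 4), row4→col2 (cost 3)
total = 4 + 4 + 5 + 4 + 3 = 20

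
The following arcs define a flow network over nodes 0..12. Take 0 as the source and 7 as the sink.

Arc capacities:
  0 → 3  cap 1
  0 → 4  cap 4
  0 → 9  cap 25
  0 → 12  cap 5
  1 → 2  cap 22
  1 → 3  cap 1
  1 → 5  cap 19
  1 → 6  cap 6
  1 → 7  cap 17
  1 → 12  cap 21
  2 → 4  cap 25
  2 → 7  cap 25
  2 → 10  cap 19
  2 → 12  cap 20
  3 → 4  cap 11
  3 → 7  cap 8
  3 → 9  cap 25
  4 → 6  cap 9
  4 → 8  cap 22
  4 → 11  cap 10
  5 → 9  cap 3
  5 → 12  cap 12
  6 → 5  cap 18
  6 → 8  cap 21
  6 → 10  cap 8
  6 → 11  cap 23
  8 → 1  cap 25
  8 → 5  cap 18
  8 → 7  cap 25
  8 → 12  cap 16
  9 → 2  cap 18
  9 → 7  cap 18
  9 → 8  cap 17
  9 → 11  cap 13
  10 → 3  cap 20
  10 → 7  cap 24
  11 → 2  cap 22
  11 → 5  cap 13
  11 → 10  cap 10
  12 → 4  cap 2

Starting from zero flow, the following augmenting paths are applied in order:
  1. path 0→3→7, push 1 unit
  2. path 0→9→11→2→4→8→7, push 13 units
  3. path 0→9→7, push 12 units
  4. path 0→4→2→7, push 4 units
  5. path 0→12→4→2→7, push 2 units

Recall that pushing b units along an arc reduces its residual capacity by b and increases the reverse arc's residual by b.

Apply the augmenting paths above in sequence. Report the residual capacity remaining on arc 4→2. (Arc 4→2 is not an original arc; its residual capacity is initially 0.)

Residual capacity of (4,2): 7

after path 1 (0→3→7, push 1): res(4,2)=0
after path 2 (0→9→11→2→4→8→7, push 13): res(4,2)=13
after path 3 (0→9→7, push 12): res(4,2)=13
after path 4 (0→4→2→7, push 4): res(4,2)=9
after path 5 (0→12→4→2→7, push 2): res(4,2)=7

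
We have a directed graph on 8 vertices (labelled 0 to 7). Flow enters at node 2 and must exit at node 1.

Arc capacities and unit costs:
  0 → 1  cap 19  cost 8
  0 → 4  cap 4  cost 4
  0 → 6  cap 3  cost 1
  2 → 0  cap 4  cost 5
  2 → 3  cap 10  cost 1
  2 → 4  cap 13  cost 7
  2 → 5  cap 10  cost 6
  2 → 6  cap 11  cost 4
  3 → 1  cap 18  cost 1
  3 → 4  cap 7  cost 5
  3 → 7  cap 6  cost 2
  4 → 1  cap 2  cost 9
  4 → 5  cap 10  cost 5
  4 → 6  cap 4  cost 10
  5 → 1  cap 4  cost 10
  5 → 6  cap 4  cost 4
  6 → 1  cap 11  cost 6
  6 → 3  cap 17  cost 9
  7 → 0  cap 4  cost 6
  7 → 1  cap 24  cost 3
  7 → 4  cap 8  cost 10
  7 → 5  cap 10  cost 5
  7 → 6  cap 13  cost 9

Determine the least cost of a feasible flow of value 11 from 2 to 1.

Minimum cost for 11 units: 30

shortest-cost path #1: 2→3→1 push 10 @ unit cost 2 (adds 20)
shortest-cost path #2: 2→6→1 push 1 @ unit cost 10 (adds 10)
total cost = 30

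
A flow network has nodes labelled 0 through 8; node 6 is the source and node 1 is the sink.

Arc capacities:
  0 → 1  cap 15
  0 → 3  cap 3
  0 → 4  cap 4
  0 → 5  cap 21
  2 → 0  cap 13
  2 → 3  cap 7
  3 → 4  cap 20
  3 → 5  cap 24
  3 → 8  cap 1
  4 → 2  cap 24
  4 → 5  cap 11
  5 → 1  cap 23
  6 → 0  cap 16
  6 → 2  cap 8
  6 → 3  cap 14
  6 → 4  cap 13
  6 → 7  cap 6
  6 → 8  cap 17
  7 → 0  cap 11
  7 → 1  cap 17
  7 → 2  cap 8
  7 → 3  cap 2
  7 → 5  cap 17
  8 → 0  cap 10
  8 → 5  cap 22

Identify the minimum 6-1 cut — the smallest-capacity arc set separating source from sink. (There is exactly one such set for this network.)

Min-cut arcs: {(0,1), (5,1), (6,7)} (total capacity 44)

augment #1: 6→0→1 push 15
augment #2: 6→7→1 push 6
augment #3: 6→0→5→1 push 1
augment #4: 6→3→5→1 push 14
augment #5: 6→4→5→1 push 8
max flow = 44; residual-reachable set from 6 gives S-side
cut edges (S→T): {(0,1), (5,1), (6,7)} total cap 44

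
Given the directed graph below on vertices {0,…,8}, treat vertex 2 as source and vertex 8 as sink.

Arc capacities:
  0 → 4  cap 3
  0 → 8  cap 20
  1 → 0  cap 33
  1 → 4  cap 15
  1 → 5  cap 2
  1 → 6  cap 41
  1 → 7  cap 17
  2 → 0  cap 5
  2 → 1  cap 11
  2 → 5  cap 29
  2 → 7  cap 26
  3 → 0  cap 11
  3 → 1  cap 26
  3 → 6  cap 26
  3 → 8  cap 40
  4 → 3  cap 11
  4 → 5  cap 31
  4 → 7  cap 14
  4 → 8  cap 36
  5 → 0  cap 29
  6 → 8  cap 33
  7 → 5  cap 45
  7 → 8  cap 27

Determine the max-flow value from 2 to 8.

Maximum flow value: 60

augment #1: 2→0→8 bottleneck 5, total now 5
augment #2: 2→7→8 bottleneck 26, total now 31
augment #3: 2→1→0→8 bottleneck 11, total now 42
augment #4: 2→5→0→8 bottleneck 4, total now 46
augment #5: 2→5→0→4→8 bottleneck 3, total now 49
augment #6: 2→5→0→1→4→8 bottleneck 11, total now 60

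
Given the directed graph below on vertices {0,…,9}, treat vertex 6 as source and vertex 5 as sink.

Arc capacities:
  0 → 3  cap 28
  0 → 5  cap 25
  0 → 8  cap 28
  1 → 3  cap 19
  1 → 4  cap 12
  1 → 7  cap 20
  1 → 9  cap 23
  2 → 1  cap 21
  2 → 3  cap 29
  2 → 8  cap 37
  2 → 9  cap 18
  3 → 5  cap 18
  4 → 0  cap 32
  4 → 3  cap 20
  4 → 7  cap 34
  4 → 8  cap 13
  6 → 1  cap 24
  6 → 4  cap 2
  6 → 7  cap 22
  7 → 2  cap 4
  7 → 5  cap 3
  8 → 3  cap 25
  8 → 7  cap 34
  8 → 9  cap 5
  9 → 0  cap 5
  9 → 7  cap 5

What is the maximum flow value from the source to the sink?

Maximum flow value: 33

augment #1: 6→7→5 bottleneck 3, total now 3
augment #2: 6→1→3→5 bottleneck 18, total now 21
augment #3: 6→4→0→5 bottleneck 2, total now 23
augment #4: 6→1→4→0→5 bottleneck 6, total now 29
augment #5: 6→7→2→9→0→5 bottleneck 4, total now 33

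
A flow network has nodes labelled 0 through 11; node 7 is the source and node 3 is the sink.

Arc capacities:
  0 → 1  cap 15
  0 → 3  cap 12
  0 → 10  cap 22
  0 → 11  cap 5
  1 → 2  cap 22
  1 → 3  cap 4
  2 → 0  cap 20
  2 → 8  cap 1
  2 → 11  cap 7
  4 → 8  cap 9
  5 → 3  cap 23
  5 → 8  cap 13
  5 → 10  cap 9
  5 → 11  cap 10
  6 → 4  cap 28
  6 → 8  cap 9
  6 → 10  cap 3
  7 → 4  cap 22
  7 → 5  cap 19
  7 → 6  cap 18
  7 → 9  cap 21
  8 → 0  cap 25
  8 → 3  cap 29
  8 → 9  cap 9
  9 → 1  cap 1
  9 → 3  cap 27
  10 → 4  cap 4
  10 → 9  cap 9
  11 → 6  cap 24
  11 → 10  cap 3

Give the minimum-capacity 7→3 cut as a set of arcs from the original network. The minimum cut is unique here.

Min-cut arcs: {(4,8), (6,8), (6,10), (7,5), (7,9)} (total capacity 61)

augment #1: 7→5→3 push 19
augment #2: 7→9→3 push 21
augment #3: 7→4→8→3 push 9
augment #4: 7→6→8→3 push 9
augment #5: 7→6→10→9→3 push 3
max flow = 61; residual-reachable set from 7 gives S-side
cut edges (S→T): {(4,8), (6,8), (6,10), (7,5), (7,9)} total cap 61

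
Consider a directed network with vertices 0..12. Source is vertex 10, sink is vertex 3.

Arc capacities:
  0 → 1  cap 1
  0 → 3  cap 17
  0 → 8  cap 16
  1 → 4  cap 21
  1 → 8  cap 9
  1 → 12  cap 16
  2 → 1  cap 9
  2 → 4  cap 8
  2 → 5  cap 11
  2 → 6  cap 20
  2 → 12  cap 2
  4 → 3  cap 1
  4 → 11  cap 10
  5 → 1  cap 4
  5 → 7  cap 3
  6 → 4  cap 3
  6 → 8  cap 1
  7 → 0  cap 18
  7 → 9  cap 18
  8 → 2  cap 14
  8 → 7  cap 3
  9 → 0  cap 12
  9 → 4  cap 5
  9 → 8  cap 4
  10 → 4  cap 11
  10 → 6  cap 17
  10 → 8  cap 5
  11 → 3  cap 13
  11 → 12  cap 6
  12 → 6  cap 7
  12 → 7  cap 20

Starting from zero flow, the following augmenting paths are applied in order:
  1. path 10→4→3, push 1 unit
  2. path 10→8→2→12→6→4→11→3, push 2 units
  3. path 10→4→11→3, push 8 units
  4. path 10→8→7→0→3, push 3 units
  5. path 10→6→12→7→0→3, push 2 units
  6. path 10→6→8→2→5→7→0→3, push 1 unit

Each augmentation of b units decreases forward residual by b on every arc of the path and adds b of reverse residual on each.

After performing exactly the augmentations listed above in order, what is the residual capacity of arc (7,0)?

after path 1 (10→4→3, push 1): res(7,0)=18
after path 2 (10→8→2→12→6→4→11→3, push 2): res(7,0)=18
after path 3 (10→4→11→3, push 8): res(7,0)=18
after path 4 (10→8→7→0→3, push 3): res(7,0)=15
after path 5 (10→6→12→7→0→3, push 2): res(7,0)=13
after path 6 (10→6→8→2→5→7→0→3, push 1): res(7,0)=12

Residual capacity of (7,0): 12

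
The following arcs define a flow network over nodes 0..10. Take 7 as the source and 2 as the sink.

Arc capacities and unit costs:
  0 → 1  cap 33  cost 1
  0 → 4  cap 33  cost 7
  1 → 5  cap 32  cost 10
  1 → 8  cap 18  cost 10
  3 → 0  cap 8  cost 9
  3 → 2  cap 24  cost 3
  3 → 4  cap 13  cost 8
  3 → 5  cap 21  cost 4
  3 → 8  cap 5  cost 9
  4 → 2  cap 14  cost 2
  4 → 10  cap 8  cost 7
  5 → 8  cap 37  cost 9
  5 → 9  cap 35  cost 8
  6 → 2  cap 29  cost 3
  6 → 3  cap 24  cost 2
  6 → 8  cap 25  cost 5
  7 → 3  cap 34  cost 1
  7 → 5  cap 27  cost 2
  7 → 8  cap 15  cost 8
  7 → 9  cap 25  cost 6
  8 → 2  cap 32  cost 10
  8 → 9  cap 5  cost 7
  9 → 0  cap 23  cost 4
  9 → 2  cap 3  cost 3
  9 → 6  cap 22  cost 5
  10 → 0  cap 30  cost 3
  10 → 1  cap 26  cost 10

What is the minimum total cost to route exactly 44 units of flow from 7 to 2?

shortest-cost path #1: 7→3→2 push 24 @ unit cost 4 (adds 96)
shortest-cost path #2: 7→9→2 push 3 @ unit cost 9 (adds 27)
shortest-cost path #3: 7→3→4→2 push 10 @ unit cost 11 (adds 110)
shortest-cost path #4: 7→9→6→2 push 7 @ unit cost 14 (adds 98)
total cost = 331

Minimum cost for 44 units: 331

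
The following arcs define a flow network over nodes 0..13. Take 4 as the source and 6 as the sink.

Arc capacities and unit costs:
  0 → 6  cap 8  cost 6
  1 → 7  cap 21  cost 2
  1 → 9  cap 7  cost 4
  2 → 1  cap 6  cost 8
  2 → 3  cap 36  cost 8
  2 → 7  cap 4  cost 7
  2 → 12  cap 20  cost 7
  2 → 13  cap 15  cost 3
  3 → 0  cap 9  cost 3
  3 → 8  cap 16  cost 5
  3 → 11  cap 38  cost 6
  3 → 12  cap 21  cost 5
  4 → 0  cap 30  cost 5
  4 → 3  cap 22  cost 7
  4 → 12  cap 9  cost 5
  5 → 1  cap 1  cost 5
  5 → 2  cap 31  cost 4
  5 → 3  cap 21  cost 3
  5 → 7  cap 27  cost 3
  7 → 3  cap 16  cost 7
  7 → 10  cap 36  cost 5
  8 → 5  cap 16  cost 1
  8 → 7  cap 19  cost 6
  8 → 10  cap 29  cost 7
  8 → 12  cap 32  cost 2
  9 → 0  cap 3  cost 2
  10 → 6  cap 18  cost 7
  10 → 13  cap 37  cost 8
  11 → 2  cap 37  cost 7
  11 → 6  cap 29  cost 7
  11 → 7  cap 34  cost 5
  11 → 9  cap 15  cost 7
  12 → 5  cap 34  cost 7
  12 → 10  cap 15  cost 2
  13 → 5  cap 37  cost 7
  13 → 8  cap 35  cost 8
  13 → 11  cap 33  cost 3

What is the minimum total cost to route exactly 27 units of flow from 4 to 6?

shortest-cost path #1: 4→0→6 push 8 @ unit cost 11 (adds 88)
shortest-cost path #2: 4→12→10→6 push 9 @ unit cost 14 (adds 126)
shortest-cost path #3: 4→3→11→6 push 10 @ unit cost 20 (adds 200)
total cost = 414

Minimum cost for 27 units: 414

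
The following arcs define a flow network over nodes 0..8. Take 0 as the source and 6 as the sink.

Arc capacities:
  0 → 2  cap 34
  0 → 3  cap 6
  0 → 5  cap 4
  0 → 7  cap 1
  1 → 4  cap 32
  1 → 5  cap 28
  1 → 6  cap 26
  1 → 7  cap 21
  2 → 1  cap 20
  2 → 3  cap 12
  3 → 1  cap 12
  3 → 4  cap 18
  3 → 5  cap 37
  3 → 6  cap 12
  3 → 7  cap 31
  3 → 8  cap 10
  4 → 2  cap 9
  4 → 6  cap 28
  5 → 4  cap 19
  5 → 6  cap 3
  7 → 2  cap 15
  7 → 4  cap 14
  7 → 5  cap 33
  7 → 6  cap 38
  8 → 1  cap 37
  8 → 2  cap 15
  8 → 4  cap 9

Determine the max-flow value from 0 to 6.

augment #1: 0→3→6 bottleneck 6, total now 6
augment #2: 0→5→6 bottleneck 3, total now 9
augment #3: 0→7→6 bottleneck 1, total now 10
augment #4: 0→2→1→6 bottleneck 20, total now 30
augment #5: 0→2→3→6 bottleneck 6, total now 36
augment #6: 0→5→4→6 bottleneck 1, total now 37
augment #7: 0→2→3→1→6 bottleneck 6, total now 43

Maximum flow value: 43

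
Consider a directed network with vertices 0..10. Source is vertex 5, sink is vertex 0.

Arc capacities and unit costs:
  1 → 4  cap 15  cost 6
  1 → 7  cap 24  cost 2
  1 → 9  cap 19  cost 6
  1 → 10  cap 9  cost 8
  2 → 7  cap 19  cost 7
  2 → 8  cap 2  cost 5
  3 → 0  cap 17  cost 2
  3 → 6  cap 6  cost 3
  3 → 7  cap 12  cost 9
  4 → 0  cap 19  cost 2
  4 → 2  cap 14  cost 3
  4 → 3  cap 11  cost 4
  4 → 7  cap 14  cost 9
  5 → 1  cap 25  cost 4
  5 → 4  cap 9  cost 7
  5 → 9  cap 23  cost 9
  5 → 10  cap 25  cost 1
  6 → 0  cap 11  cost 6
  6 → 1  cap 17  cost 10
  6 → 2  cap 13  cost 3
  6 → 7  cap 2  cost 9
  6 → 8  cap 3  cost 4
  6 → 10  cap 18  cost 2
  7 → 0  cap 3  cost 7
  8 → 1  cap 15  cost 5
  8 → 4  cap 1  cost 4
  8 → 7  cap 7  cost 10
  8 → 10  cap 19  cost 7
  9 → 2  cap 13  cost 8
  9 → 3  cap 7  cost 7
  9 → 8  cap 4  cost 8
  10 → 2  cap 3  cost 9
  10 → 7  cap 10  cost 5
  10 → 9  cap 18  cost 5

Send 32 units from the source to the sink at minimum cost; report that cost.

Minimum cost for 32 units: 393

shortest-cost path #1: 5→4→0 push 9 @ unit cost 9 (adds 81)
shortest-cost path #2: 5→1→4→0 push 10 @ unit cost 12 (adds 120)
shortest-cost path #3: 5→10→7→0 push 3 @ unit cost 13 (adds 39)
shortest-cost path #4: 5→10→9→3→0 push 7 @ unit cost 15 (adds 105)
shortest-cost path #5: 5→1→4→3→0 push 3 @ unit cost 16 (adds 48)
total cost = 393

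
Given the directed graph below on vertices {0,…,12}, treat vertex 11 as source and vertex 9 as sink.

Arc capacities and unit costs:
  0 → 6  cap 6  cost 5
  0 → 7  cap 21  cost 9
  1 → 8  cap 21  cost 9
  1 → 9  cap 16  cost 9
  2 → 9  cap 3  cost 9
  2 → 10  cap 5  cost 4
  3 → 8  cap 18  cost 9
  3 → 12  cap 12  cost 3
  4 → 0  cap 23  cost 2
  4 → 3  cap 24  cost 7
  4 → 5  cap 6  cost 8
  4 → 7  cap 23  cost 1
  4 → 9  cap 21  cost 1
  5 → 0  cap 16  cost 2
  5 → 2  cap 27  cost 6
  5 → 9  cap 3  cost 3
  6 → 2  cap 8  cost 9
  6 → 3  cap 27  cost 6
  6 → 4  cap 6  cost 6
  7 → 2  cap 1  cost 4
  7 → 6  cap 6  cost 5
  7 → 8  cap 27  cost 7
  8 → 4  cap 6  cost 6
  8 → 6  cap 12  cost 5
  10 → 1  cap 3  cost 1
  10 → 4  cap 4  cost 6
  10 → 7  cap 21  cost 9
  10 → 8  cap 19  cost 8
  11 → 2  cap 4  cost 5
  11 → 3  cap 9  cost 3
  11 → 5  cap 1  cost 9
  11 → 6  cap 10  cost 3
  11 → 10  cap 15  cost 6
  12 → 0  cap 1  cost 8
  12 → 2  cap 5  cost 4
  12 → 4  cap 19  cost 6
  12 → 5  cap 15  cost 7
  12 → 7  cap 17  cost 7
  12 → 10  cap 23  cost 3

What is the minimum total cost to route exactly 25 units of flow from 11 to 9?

shortest-cost path #1: 11→6→4→9 push 6 @ unit cost 10 (adds 60)
shortest-cost path #2: 11→5→9 push 1 @ unit cost 12 (adds 12)
shortest-cost path #3: 11→10→4→9 push 4 @ unit cost 13 (adds 52)
shortest-cost path #4: 11→3→12→4→9 push 9 @ unit cost 13 (adds 117)
shortest-cost path #5: 11→2→9 push 3 @ unit cost 14 (adds 42)
shortest-cost path #6: 11→10→1→9 push 2 @ unit cost 16 (adds 32)
total cost = 315

Minimum cost for 25 units: 315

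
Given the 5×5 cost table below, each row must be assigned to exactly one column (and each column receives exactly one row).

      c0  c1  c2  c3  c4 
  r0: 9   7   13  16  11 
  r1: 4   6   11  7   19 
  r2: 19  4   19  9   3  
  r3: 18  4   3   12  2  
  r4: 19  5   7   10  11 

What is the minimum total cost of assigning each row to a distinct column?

one of 2 optimal assignments: row0→col0 (cost 9), row1→col3 (cost 7), row2→col4 (cost 3), row3→col2 (cost 3), row4→col1 (cost 5)
total = 9 + 7 + 3 + 3 + 5 = 27

Minimum assignment cost: 27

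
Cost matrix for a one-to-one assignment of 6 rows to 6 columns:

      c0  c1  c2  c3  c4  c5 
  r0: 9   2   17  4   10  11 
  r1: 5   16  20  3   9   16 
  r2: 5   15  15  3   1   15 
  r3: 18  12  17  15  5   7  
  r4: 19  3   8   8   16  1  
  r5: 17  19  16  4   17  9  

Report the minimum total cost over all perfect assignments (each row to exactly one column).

optimal assignment: row0→col1 (cost 2), row1→col0 (cost 5), row2→col4 (cost 1), row3→col5 (cost 7), row4→col2 (cost 8), row5→col3 (cost 4)
total = 2 + 5 + 1 + 7 + 8 + 4 = 27

Minimum assignment cost: 27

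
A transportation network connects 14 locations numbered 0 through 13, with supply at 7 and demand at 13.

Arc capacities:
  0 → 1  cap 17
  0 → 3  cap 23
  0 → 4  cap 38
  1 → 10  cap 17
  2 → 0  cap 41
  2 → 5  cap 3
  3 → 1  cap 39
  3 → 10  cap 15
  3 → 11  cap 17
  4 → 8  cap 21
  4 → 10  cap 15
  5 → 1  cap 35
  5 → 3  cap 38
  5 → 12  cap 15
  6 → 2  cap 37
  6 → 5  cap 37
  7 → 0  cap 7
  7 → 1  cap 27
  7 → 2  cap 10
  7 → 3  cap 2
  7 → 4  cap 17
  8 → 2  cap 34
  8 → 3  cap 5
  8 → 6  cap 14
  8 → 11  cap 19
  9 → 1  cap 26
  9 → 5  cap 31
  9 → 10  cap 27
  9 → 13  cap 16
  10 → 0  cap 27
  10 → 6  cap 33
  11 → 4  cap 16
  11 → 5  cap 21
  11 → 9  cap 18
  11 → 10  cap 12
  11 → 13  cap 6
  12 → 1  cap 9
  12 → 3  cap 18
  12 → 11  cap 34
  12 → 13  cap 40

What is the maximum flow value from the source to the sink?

augment #1: 7→3→11→13 bottleneck 2, total now 2
augment #2: 7→0→3→11→13 bottleneck 4, total now 6
augment #3: 7→2→5→12→13 bottleneck 3, total now 9
augment #4: 7→0→3→11→9→13 bottleneck 3, total now 12
augment #5: 7→4→8→11→9→13 bottleneck 13, total now 25
augment #6: 7→1→10→6→5→12→13 bottleneck 12, total now 37

Maximum flow value: 37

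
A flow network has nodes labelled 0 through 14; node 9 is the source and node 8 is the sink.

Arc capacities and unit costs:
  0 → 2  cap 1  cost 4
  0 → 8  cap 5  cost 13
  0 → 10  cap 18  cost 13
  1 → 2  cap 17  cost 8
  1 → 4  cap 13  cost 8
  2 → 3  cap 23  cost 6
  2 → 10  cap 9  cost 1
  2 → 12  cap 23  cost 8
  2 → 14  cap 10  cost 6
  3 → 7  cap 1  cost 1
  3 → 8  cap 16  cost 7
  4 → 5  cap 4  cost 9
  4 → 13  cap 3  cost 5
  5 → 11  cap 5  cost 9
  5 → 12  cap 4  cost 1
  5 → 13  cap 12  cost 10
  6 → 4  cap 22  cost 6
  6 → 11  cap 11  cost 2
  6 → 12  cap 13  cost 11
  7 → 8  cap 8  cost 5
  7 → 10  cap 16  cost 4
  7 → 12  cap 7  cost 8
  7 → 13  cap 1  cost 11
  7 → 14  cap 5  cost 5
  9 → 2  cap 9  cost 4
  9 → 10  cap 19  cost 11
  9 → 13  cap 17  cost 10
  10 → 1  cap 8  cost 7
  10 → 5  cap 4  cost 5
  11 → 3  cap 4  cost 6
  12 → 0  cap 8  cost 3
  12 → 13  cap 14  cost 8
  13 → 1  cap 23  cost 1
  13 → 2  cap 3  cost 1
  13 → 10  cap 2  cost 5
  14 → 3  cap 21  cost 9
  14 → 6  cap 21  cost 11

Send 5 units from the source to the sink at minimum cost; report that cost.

shortest-cost path #1: 9→2→3→7→8 push 1 @ unit cost 16 (adds 16)
shortest-cost path #2: 9→2→3→8 push 4 @ unit cost 17 (adds 68)
total cost = 84

Minimum cost for 5 units: 84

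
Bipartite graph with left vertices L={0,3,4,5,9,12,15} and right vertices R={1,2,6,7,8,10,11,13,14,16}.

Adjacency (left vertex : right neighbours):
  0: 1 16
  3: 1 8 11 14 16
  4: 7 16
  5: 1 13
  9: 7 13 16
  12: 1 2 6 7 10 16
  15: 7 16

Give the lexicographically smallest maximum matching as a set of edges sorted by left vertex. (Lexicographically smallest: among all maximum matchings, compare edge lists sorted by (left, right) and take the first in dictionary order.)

Lex-smallest maximum matching: {(0,1), (3,8), (4,7), (5,13), (9,16), (12,2)}

|M| = 6 (so the lex-smallest maximum matching has 6 edges)
process left vertices in ascending order; for each, take the smallest-labelled available neighbour that still permits 6 edges overall, or leave it unmatched if none does
lex-smallest matching: {0-1, 3-8, 4-7, 5-13, 9-16, 12-2}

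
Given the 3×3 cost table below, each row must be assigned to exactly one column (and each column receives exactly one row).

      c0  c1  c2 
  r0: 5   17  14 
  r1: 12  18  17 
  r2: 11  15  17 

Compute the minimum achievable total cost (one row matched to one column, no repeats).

optimal assignment: row0→col0 (cost 5), row1→col2 (cost 17), row2→col1 (cost 15)
total = 5 + 17 + 15 = 37

Minimum assignment cost: 37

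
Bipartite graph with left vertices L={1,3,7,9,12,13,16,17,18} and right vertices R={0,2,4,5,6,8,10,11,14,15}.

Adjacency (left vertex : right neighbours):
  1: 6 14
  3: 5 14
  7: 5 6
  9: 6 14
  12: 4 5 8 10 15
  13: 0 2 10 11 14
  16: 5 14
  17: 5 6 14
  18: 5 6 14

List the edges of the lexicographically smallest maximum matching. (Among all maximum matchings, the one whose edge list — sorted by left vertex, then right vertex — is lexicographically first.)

|M| = 5 (so the lex-smallest maximum matching has 5 edges)
process left vertices in ascending order; for each, take the smallest-labelled available neighbour that still permits 5 edges overall, or leave it unmatched if none does
lex-smallest matching: {1-6, 3-5, 9-14, 12-4, 13-0}

Lex-smallest maximum matching: {(1,6), (3,5), (9,14), (12,4), (13,0)}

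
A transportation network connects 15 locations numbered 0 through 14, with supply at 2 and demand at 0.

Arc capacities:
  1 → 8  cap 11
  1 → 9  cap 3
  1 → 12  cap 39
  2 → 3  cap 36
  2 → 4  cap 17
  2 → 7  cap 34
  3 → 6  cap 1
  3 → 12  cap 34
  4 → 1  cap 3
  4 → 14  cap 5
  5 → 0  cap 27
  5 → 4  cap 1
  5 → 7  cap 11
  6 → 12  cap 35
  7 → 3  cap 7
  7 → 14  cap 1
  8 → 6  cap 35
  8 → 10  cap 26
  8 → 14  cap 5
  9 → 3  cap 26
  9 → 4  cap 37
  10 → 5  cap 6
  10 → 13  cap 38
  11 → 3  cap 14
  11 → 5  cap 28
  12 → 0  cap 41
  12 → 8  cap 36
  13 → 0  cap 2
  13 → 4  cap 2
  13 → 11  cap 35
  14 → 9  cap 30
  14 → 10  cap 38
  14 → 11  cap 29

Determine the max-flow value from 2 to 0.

augment #1: 2→3→12→0 bottleneck 34, total now 34
augment #2: 2→3→6→12→0 bottleneck 1, total now 35
augment #3: 2→4→1→12→0 bottleneck 3, total now 38
augment #4: 2→4→14→10→5→0 bottleneck 5, total now 43
augment #5: 2→7→14→10→5→0 bottleneck 1, total now 44

Maximum flow value: 44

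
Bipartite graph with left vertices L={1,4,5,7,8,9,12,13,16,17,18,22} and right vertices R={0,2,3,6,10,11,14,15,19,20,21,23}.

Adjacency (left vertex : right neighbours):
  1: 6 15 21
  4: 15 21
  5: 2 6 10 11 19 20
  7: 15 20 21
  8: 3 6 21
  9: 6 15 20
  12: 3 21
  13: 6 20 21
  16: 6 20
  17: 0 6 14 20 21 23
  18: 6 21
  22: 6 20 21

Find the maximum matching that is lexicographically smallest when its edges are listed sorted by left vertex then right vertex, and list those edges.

|M| = 7 (so the lex-smallest maximum matching has 7 edges)
process left vertices in ascending order; for each, take the smallest-labelled available neighbour that still permits 7 edges overall, or leave it unmatched if none does
lex-smallest matching: {1-6, 4-15, 5-2, 7-20, 8-3, 12-21, 17-0}

Lex-smallest maximum matching: {(1,6), (4,15), (5,2), (7,20), (8,3), (12,21), (17,0)}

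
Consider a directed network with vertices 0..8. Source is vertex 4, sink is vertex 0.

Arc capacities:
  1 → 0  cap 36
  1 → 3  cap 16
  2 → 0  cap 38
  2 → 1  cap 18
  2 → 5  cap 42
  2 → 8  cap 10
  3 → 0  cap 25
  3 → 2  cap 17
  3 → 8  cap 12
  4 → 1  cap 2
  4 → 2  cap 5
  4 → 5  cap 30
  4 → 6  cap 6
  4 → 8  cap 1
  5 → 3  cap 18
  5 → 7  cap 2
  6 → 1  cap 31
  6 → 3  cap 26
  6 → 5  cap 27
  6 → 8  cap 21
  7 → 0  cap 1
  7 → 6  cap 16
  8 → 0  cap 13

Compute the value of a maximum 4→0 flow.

augment #1: 4→1→0 bottleneck 2, total now 2
augment #2: 4→2→0 bottleneck 5, total now 7
augment #3: 4→8→0 bottleneck 1, total now 8
augment #4: 4→5→3→0 bottleneck 18, total now 26
augment #5: 4→5→7→0 bottleneck 1, total now 27
augment #6: 4→6→1→0 bottleneck 6, total now 33
augment #7: 4→5→7→6→1→0 bottleneck 1, total now 34

Maximum flow value: 34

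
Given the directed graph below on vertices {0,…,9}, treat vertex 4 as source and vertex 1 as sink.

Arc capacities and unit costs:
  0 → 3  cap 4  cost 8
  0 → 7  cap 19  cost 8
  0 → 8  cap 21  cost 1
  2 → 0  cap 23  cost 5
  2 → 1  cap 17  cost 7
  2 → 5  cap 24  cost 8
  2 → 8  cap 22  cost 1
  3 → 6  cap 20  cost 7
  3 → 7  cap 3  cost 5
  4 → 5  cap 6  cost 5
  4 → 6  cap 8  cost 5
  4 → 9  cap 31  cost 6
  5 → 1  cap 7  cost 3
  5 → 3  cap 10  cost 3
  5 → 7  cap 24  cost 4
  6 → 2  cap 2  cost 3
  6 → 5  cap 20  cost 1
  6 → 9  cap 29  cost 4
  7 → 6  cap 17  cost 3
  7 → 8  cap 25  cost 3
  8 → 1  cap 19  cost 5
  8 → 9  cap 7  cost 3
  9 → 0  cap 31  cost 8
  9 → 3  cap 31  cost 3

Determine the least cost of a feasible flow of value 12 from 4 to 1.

Minimum cost for 12 units: 139

shortest-cost path #1: 4→5→1 push 6 @ unit cost 8 (adds 48)
shortest-cost path #2: 4→6→5→1 push 1 @ unit cost 9 (adds 9)
shortest-cost path #3: 4→6→2→8→1 push 2 @ unit cost 14 (adds 28)
shortest-cost path #4: 4→6→5→7→8→1 push 3 @ unit cost 18 (adds 54)
total cost = 139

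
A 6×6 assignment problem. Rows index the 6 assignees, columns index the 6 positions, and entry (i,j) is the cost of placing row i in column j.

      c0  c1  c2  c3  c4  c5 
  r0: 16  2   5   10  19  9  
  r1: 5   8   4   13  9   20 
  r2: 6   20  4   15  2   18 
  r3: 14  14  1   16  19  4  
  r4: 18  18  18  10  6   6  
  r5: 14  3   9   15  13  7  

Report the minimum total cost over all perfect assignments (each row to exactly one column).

one of 2 optimal assignments: row0→col1 (cost 2), row1→col0 (cost 5), row2→col4 (cost 2), row3→col2 (cost 1), row4→col3 (cost 10), row5→col5 (cost 7)
total = 2 + 5 + 2 + 1 + 10 + 7 = 27

Minimum assignment cost: 27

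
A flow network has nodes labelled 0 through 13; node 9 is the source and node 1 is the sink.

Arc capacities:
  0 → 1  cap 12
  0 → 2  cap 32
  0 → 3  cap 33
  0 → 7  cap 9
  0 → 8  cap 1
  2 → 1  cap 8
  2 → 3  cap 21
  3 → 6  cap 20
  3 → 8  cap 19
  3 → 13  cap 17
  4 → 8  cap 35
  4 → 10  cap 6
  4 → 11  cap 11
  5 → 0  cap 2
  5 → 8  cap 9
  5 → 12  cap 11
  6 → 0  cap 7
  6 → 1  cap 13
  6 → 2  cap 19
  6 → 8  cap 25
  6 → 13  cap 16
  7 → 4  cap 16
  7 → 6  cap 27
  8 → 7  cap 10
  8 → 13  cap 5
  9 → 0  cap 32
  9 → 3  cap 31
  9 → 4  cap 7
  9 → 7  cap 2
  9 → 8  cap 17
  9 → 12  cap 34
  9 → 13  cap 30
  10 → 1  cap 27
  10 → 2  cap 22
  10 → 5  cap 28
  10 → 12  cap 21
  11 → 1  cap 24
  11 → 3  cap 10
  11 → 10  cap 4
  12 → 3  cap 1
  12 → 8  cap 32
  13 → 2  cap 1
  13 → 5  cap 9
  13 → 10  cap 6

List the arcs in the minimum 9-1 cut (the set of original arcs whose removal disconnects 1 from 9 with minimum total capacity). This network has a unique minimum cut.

augment #1: 9→0→1 push 12
augment #2: 9→0→2→1 push 8
augment #3: 9→3→6→1 push 13
augment #4: 9→4→10→1 push 6
augment #5: 9→4→11→1 push 1
augment #6: 9→13→10→1 push 6
augment #7: 9→7→4→11→1 push 2
augment #8: 9→0→7→4→11→1 push 8
max flow = 56; residual-reachable set from 9 gives S-side
cut edges (S→T): {(0,1), (2,1), (4,10), (4,11), (6,1), (13,10)} total cap 56

Min-cut arcs: {(0,1), (2,1), (4,10), (4,11), (6,1), (13,10)} (total capacity 56)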